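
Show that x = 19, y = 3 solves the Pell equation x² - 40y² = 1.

Compute x² = 19² = 361
Compute 40y² = 40·3² = 40·9 = 360
x² - 40y² = 361 - 360 = 1
Since this equals 1, (19, 3) is a solution.

Yes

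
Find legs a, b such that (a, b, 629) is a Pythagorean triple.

We need a² + b² = 629² = 395641.
Trying: 621² + 100² = 385641 + 10000 = 395641 ✓

(621, 100, 629)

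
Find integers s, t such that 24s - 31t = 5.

Step 1: Check solvability.
gcd(24, 31) = 1
Since 1 divides 5, solutions exist.

Step 2: Apply extended Euclidean algorithm to find gcd.
We find integers such that 24*x0 + 31*y0 = 1

Step 3: Scale the particular solution.
Multiply by 5/1 = 5:
s = -45, t = -35

Step 4: Verify.
24*(-45) - 31*(-35) = 5 = 5 ✓

s = -45, t = -35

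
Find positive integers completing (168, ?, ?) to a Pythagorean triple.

We need the other leg and hypotenuse such that 168² + x² = c².
Take x = 425, c = 457: 168² + 425² = 28224 + 180625 = 208849 = 457² ✓
Triple: (425, 168, 457)

(425, 168, 457)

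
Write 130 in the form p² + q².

We need to find integers p, q > 0 such that p² + q² = 130.
Trying p = 3: q² = 130 - 3² = 130 - 9 = 121
q = 11
Check: 3² + 11² = 9 + 121 = 130 ✓

130 = 3² + 11²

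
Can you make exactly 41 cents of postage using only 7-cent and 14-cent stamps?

We need non-negative x, y with 7x + 14y = 41.
gcd(7, 14) = 7, and 7 does not divide 41.
No integer solutions exist, so certainly no non-negative ones.

No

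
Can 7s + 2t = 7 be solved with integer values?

Step 1: Compute gcd(7, 2).
gcd(7, 2) = 1

Step 2: Check divisibility.
Does 1 divide 7? 7 = 1 x 7, so yes.

By the theorem on linear Diophantine equations, 7s + 2t = 7 has integer solutions if and only if gcd(7, 2) divides 7. Since 1 | 7, solutions exist.

Yes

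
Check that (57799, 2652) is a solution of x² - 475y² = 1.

Compute x² = 57799² = 3340724401
Compute 475y² = 475·2652² = 475·7033104 = 3340724400
x² - 475y² = 3340724401 - 3340724400 = 1
Since this equals 1, (57799, 2652) is a solution.

Yes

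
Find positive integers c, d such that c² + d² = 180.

Search for c with 180 - c² a perfect square.
c = 6: 180 - 6² = 180 - 36 = 144 = 12² ✓
So c = 6, d = 12.

c = 6, d = 12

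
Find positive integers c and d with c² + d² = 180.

We need to find integers c, d > 0 such that c² + d² = 180.
Trying c = 6: d² = 180 - 6² = 180 - 36 = 144
d = 12
Check: 6² + 12² = 36 + 144 = 180 ✓

180 = 6² + 12²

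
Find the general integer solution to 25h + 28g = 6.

Step 1: Compute gcd(25, 28) = 1.
Since 1 divides 6, solutions exist.

Step 2: Find a particular solution using extended Euclidean algorithm.
We get h₀ = 54, g₀ = -48.
Check: 25*54 + 28*-48 = 6 = 6 ✓

Step 3: Write the general solution.
h = 54 + (28/1)t = 54 + 28t
g = -48 - (25/1)t = -48 - 25t
for any integer t.

h = 54 + 28t, g = -48 - 25t for integer t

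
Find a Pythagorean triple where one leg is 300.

We need the other leg and hypotenuse such that 300² + x² = c².
Take x = 589, c = 661: 300² + 589² = 90000 + 346921 = 436921 = 661² ✓
Triple: (589, 300, 661)

(589, 300, 661)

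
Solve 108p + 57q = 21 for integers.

Step 1: Check solvability.
gcd(108, 57) = 3
Since 3 divides 21, solutions exist.

Step 2: Apply extended Euclidean algorithm to find gcd.
We find integers such that 108*x0 + 57*y0 = 3

Step 3: Scale the particular solution.
Multiply by 21/3 = 7:
p = 63, q = -119

Step 4: Verify.
108*(63) + 57*(-119) = 21 = 21 ✓

p = 63, q = -119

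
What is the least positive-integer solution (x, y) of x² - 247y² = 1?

We seek the smallest positive integers (x, y) with x² - 247y² = 1, i.e., x² = 247y² + 1.
Try successive y values:
y = 1: x² = 247·1² + 1 = 248, not a perfect square
y = 2: x² = 247·2² + 1 = 989, not a perfect square
y = 3: x² = 247·3² + 1 = 2224, not a perfect square
... continuing the search (or via continued fractions) ...
y = 5427: x² = 247·5427² + 1 = 7274725264, x = 85292 ✓

Verify: 85292² - 247·5427² = 7274725264 - 7274725263 = 1 ✓

x = 85292, y = 5427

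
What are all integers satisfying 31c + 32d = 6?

Step 1: Compute gcd(31, 32) = 1.
Since 1 divides 6, solutions exist.

Step 2: Find a particular solution using extended Euclidean algorithm.
We get c₀ = -6, d₀ = 6.
Check: 31*-6 + 32*6 = 6 = 6 ✓

Step 3: Write the general solution.
c = -6 + (32/1)t = -6 + 32t
d = 6 - (31/1)t = 6 - 31t
for any integer t.

c = -6 + 32t, d = 6 - 31t for integer t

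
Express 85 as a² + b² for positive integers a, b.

We need to find integers a, b > 0 such that a² + b² = 85.
Trying a = 2: b² = 85 - 2² = 85 - 4 = 81
b = 9
Check: 2² + 9² = 4 + 81 = 85 ✓

85 = 2² + 9²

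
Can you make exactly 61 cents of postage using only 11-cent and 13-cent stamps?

We need non-negative x, y with 11x + 13y = 61.
gcd(11, 13) = 1 divides 61, so integer solutions exist.
Search for a non-negative one: x = 2 gives 13y = 61 - 22 = 39, so y = 3.
Check: 11·2 + 13·3 = 61 ✓

Yes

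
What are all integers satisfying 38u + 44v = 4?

Step 1: Compute gcd(38, 44) = 2.
Since 2 divides 4, solutions exist.

Step 2: Find a particular solution using extended Euclidean algorithm.
We get u₀ = 14, v₀ = -12.
Check: 38*14 + 44*-12 = 4 = 4 ✓

Step 3: Write the general solution.
u = 14 + (44/2)t = 14 + 22t
v = -12 - (38/2)t = -12 - 19t
for any integer t.

u = 14 + 22t, v = -12 - 19t for integer t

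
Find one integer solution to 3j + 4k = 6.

Step 1: Check solvability.
gcd(3, 4) = 1
Since 1 divides 6, solutions exist.

Step 2: Apply extended Euclidean algorithm to find gcd.
We find integers such that 3*x0 + 4*y0 = 1

Step 3: Scale the particular solution.
Multiply by 6/1 = 6:
j = -6, k = 6

Step 4: Verify.
3*(-6) + 4*(6) = 6 = 6 ✓

j = -6, k = 6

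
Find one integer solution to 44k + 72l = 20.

Step 1: Check solvability.
gcd(44, 72) = 4
Since 4 divides 20, solutions exist.

Step 2: Apply extended Euclidean algorithm to find gcd.
We find integers such that 44*x0 + 72*y0 = 4

Step 3: Scale the particular solution.
Multiply by 20/4 = 5:
k = 25, l = -15

Step 4: Verify.
44*(25) + 72*(-15) = 20 = 20 ✓

k = 25, l = -15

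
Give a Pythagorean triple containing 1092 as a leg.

We need the other leg and hypotenuse such that 1092² + x² = c².
Take x = 81, c = 1095: 1092² + 81² = 1192464 + 6561 = 1199025 = 1095² ✓
Triple: (81, 1092, 1095)

(81, 1092, 1095)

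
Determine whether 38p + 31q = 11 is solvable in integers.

Step 1: Compute gcd(38, 31).
gcd(38, 31) = 1

Step 2: Check divisibility.
Does 1 divide 11? 11 = 1 x 11, so yes.

By the theorem on linear Diophantine equations, 38p + 31q = 11 has integer solutions if and only if gcd(38, 31) divides 11. Since 1 | 11, solutions exist.

Yes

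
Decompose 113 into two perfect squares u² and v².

We need to find integers u, v > 0 such that u² + v² = 113.
Trying u = 7: v² = 113 - 7² = 113 - 49 = 64
v = 8
Check: 7² + 8² = 49 + 64 = 113 ✓

113 = 7² + 8²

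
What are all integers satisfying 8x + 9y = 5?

Step 1: Compute gcd(8, 9) = 1.
Since 1 divides 5, solutions exist.

Step 2: Find a particular solution using extended Euclidean algorithm.
We get x₀ = -5, y₀ = 5.
Check: 8*-5 + 9*5 = 5 = 5 ✓

Step 3: Write the general solution.
x = -5 + (9/1)t = -5 + 9t
y = 5 - (8/1)t = 5 - 8t
for any integer t.

x = -5 + 9t, y = 5 - 8t for integer t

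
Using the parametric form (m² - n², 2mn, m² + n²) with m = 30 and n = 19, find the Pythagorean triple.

a = m² - n² = 30² - 19² = 900 - 361 = 539
b = 2mn = 2·30·19 = 1140
c = m² + n² = 900 + 361 = 1261
Verify: 539² + 1140² = 290521 + 1299600 = 1590121 = 1261² ✓

(539, 1140, 1261)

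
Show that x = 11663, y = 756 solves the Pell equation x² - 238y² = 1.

Compute x² = 11663² = 136025569
Compute 238y² = 238·756² = 238·571536 = 136025568
x² - 238y² = 136025569 - 136025568 = 1
Since this equals 1, (11663, 756) is a solution.

Yes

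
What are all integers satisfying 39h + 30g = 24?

Step 1: Compute gcd(39, 30) = 3.
Since 3 divides 24, solutions exist.

Step 2: Find a particular solution using extended Euclidean algorithm.
We get h₀ = -24, g₀ = 32.
Check: 39*-24 + 30*32 = 24 = 24 ✓

Step 3: Write the general solution.
h = -24 + (30/3)t = -24 + 10t
g = 32 - (39/3)t = 32 - 13t
for any integer t.

h = -24 + 10t, g = 32 - 13t for integer t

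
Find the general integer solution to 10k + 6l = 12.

Step 1: Compute gcd(10, 6) = 2.
Since 2 divides 12, solutions exist.

Step 2: Find a particular solution using extended Euclidean algorithm.
We get k₀ = -6, l₀ = 12.
Check: 10*-6 + 6*12 = 12 = 12 ✓

Step 3: Write the general solution.
k = -6 + (6/2)t = -6 + 3t
l = 12 - (10/2)t = 12 - 5t
for any integer t.

k = -6 + 3t, l = 12 - 5t for integer t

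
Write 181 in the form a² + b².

We need to find integers a, b > 0 such that a² + b² = 181.
Trying a = 9: b² = 181 - 9² = 181 - 81 = 100
b = 10
Check: 9² + 10² = 81 + 100 = 181 ✓

181 = 9² + 10²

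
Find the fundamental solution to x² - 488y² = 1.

We seek the smallest positive integers (x, y) with x² - 488y² = 1, i.e., x² = 488y² + 1.
Try successive y values:
y = 1: x² = 488·1² + 1 = 489, not a perfect square
y = 2: x² = 488·2² + 1 = 1953, not a perfect square
y = 3: x² = 488·3² + 1 = 4393, not a perfect square
... continuing the search (or via continued fractions) ...
y = 11: x² = 488·11² + 1 = 59049, x = 243 ✓

Verify: 243² - 488·11² = 59049 - 59048 = 1 ✓

x = 243, y = 11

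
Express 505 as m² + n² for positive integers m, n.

We need to find integers m, n > 0 such that m² + n² = 505.
Trying m = 8: n² = 505 - 8² = 505 - 64 = 441
n = 21
Check: 8² + 21² = 64 + 441 = 505 ✓

505 = 8² + 21²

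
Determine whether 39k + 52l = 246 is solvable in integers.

Step 1: Compute gcd(39, 52).
gcd(39, 52) = 13

Step 2: Check divisibility.
Does 13 divide 246? 246 = 13 x 18 + 12, so no.

By the theorem on linear Diophantine equations, 39k + 52l = 246 has integer solutions if and only if gcd(39, 52) divides 246. Since 13 does not divide 246, no solutions exist.

No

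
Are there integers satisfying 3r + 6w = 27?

Step 1: Compute gcd(3, 6).
gcd(3, 6) = 3

Step 2: Check divisibility.
Does 3 divide 27? 27 = 3 x 9, so yes.

By the theorem on linear Diophantine equations, 3r + 6w = 27 has integer solutions if and only if gcd(3, 6) divides 27. Since 3 | 27, solutions exist.

Yes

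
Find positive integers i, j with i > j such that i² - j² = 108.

Factor: i² - j² = (i+j)(i-j) = 108.
We need two factors of 108 with the same parity.
Use i+j = 54 and i-j = 2 (product 54·2 = 108).
Adding: 2i = 56, so i = 28.
Subtracting: 2j = 52, so j = 26.
Check: 28² - 26² = 784 - 676 = 108 ✓

i = 28, j = 26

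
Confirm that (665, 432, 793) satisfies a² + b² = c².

Compute a² + b² = 665² + 432² = 442225 + 186624 = 628849
Compute c² = 793² = 628849
Since 628849 = 628849, confirmed.

Yes, it is a Pythagorean triple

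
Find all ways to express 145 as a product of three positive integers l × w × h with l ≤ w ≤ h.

Iterate l from 1 to ⌊145^(1/3)⌋. For each l dividing 145, iterate w ≥ l with w dividing 145/l, and set h = 145/(l·w).
Triples found (2): (1×1×145), (1×5×29)

(1×1×145), (1×5×29)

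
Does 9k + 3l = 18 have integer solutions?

Step 1: Compute gcd(9, 3).
gcd(9, 3) = 3

Step 2: Check divisibility.
Does 3 divide 18? 18 = 3 x 6, so yes.

By the theorem on linear Diophantine equations, 9k + 3l = 18 has integer solutions if and only if gcd(9, 3) divides 18. Since 3 | 18, solutions exist.

Yes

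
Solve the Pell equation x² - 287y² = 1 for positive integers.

We seek the smallest positive integers (x, y) with x² - 287y² = 1, i.e., x² = 287y² + 1.
Try successive y values:
y = 1: x² = 287·1² + 1 = 288, not a perfect square
y = 2: x² = 287·2² + 1 = 1149, not a perfect square
y = 3: x² = 287·3² + 1 = 2584, not a perfect square
... continuing the search (or via continued fractions) ...
y = 17: x² = 287·17² + 1 = 82944, x = 288 ✓

Verify: 288² - 287·17² = 82944 - 82943 = 1 ✓

x = 288, y = 17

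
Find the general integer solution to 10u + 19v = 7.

Step 1: Compute gcd(10, 19) = 1.
Since 1 divides 7, solutions exist.

Step 2: Find a particular solution using extended Euclidean algorithm.
We get u₀ = 14, v₀ = -7.
Check: 10*14 + 19*-7 = 7 = 7 ✓

Step 3: Write the general solution.
u = 14 + (19/1)t = 14 + 19t
v = -7 - (10/1)t = -7 - 10t
for any integer t.

u = 14 + 19t, v = -7 - 10t for integer t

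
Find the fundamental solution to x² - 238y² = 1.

We seek the smallest positive integers (x, y) with x² - 238y² = 1, i.e., x² = 238y² + 1.
Try successive y values:
y = 1: x² = 238·1² + 1 = 239, not a perfect square
y = 2: x² = 238·2² + 1 = 953, not a perfect square
y = 3: x² = 238·3² + 1 = 2143, not a perfect square
... continuing the search (or via continued fractions) ...
y = 756: x² = 238·756² + 1 = 136025569, x = 11663 ✓

Verify: 11663² - 238·756² = 136025569 - 136025568 = 1 ✓

x = 11663, y = 756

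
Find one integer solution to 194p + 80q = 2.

Step 1: Check solvability.
gcd(194, 80) = 2
Since 2 divides 2, solutions exist.

Step 2: Apply extended Euclidean algorithm to find gcd.
We find integers such that 194*x0 + 80*y0 = 2

Step 3: Scale the particular solution.
Multiply by 2/2 = 1:
p = -7, q = 17

Step 4: Verify.
194*(-7) + 80*(17) = 2 = 2 ✓

p = -7, q = 17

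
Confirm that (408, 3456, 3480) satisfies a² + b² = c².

Compute a² + b² = 408² + 3456² = 166464 + 11943936 = 12110400
Compute c² = 3480² = 12110400
Since 12110400 = 12110400, confirmed.

Yes, it is a Pythagorean triple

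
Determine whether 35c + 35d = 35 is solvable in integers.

Step 1: Compute gcd(35, 35).
gcd(35, 35) = 35

Step 2: Check divisibility.
Does 35 divide 35? 35 = 35 x 1, so yes.

By the theorem on linear Diophantine equations, 35c + 35d = 35 has integer solutions if and only if gcd(35, 35) divides 35. Since 35 | 35, solutions exist.

Yes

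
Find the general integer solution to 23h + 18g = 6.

Step 1: Compute gcd(23, 18) = 1.
Since 1 divides 6, solutions exist.

Step 2: Find a particular solution using extended Euclidean algorithm.
We get h₀ = -42, g₀ = 54.
Check: 23*-42 + 18*54 = 6 = 6 ✓

Step 3: Write the general solution.
h = -42 + (18/1)t = -42 + 18t
g = 54 - (23/1)t = 54 - 23t
for any integer t.

h = -42 + 18t, g = 54 - 23t for integer t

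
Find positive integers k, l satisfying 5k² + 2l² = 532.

Try small values of k and check whether (532 - 5k²)/2 is a perfect square.
k = 10: 5·10² = 500, so 2l² = 532 - 500 = 32, giving l² = 16, l = 4.
Check: 5·10² + 2·4² = 500 + 32 = 532 ✓

k = 10, l = 4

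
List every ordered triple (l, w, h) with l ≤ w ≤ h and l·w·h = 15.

Iterate l from 1 to ⌊15^(1/3)⌋. For each l dividing 15, iterate w ≥ l with w dividing 15/l, and set h = 15/(l·w).
Triples found (2): (1×1×15), (1×3×5)

(1×1×15), (1×3×5)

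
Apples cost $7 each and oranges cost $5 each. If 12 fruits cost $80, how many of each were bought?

Let a = apples, o = oranges.
a + o = 12
7a + 5o = 80
Substitute o = 12 - a:
7a + 5(12 - a) = 80
(7 - 5)a = 80 - 60
2a = 20
a = 10, o = 12 - 10 = 2

Apples: 10, Oranges: 2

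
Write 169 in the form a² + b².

We need to find integers a, b > 0 such that a² + b² = 169.
Trying a = 5: b² = 169 - 5² = 169 - 25 = 144
b = 12
Check: 5² + 12² = 25 + 144 = 169 ✓

169 = 5² + 12²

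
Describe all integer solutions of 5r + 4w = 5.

Step 1: Compute gcd(5, 4) = 1.
Since 1 divides 5, solutions exist.

Step 2: Find a particular solution using extended Euclidean algorithm.
We get r₀ = 5, w₀ = -5.
Check: 5*5 + 4*-5 = 5 = 5 ✓

Step 3: Write the general solution.
r = 5 + (4/1)t = 5 + 4t
w = -5 - (5/1)t = -5 - 5t
for any integer t.

r = 5 + 4t, w = -5 - 5t for integer t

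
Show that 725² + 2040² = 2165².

Compute a² + b² = 725² + 2040² = 525625 + 4161600 = 4687225
Compute c² = 2165² = 4687225
Since 4687225 = 4687225, confirmed.

Yes, it is a Pythagorean triple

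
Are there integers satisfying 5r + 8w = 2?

Step 1: Compute gcd(5, 8).
gcd(5, 8) = 1

Step 2: Check divisibility.
Does 1 divide 2? 2 = 1 x 2, so yes.

By the theorem on linear Diophantine equations, 5r + 8w = 2 has integer solutions if and only if gcd(5, 8) divides 2. Since 1 | 2, solutions exist.

Yes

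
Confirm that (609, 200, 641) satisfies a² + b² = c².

Compute a² + b² = 609² + 200² = 370881 + 40000 = 410881
Compute c² = 641² = 410881
Since 410881 = 410881, confirmed.

Yes, it is a Pythagorean triple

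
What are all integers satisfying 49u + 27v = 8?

Step 1: Compute gcd(49, 27) = 1.
Since 1 divides 8, solutions exist.

Step 2: Find a particular solution using extended Euclidean algorithm.
We get u₀ = -88, v₀ = 160.
Check: 49*-88 + 27*160 = 8 = 8 ✓

Step 3: Write the general solution.
u = -88 + (27/1)t = -88 + 27t
v = 160 - (49/1)t = 160 - 49t
for any integer t.

u = -88 + 27t, v = 160 - 49t for integer t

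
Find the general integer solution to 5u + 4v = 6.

Step 1: Compute gcd(5, 4) = 1.
Since 1 divides 6, solutions exist.

Step 2: Find a particular solution using extended Euclidean algorithm.
We get u₀ = 6, v₀ = -6.
Check: 5*6 + 4*-6 = 6 = 6 ✓

Step 3: Write the general solution.
u = 6 + (4/1)t = 6 + 4t
v = -6 - (5/1)t = -6 - 5t
for any integer t.

u = 6 + 4t, v = -6 - 5t for integer t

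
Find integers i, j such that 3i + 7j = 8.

Step 1: Check solvability.
gcd(3, 7) = 1
Since 1 divides 8, solutions exist.

Step 2: Apply extended Euclidean algorithm to find gcd.
We find integers such that 3*x0 + 7*y0 = 1

Step 3: Scale the particular solution.
Multiply by 8/1 = 8:
i = -16, j = 8

Step 4: Verify.
3*(-16) + 7*(8) = 8 = 8 ✓

i = -16, j = 8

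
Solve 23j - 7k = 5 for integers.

Step 1: Check solvability.
gcd(23, 7) = 1
Since 1 divides 5, solutions exist.

Step 2: Apply extended Euclidean algorithm to find gcd.
We find integers such that 23*x0 + 7*y0 = 1

Step 3: Scale the particular solution.
Multiply by 5/1 = 5:
j = -15, k = -50

Step 4: Verify.
23*(-15) - 7*(-50) = 5 = 5 ✓

j = -15, k = -50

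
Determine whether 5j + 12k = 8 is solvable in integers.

Step 1: Compute gcd(5, 12).
gcd(5, 12) = 1

Step 2: Check divisibility.
Does 1 divide 8? 8 = 1 x 8, so yes.

By the theorem on linear Diophantine equations, 5j + 12k = 8 has integer solutions if and only if gcd(5, 12) divides 8. Since 1 | 8, solutions exist.

Yes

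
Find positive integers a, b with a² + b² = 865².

We need a² + b² = 865² = 748225.
Trying: 703² + 504² = 494209 + 254016 = 748225 ✓

(703, 504, 865)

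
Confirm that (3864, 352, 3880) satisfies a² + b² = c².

Compute a² + b² = 3864² + 352² = 14930496 + 123904 = 15054400
Compute c² = 3880² = 15054400
Since 15054400 = 15054400, confirmed.

Yes, it is a Pythagorean triple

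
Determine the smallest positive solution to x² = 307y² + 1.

We seek the smallest positive integers (x, y) with x² - 307y² = 1, i.e., x² = 307y² + 1.
Try successive y values:
y = 1: x² = 307·1² + 1 = 308, not a perfect square
y = 2: x² = 307·2² + 1 = 1229, not a perfect square
y = 3: x² = 307·3² + 1 = 2764, not a perfect square
... continuing the search (or via continued fractions) ...
y = 5052633: x² = 307·5052633² + 1 = 7837433771435524, x = 88529282 ✓

Verify: 88529282² - 307·5052633² = 7837433771435524 - 7837433771435523 = 1 ✓

x = 88529282, y = 5052633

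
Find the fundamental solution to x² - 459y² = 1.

We seek the smallest positive integers (x, y) with x² - 459y² = 1, i.e., x² = 459y² + 1.
Try successive y values:
y = 1: x² = 459·1² + 1 = 460, not a perfect square
y = 2: x² = 459·2² + 1 = 1837, not a perfect square
y = 3: x² = 459·3² + 1 = 4132, not a perfect square
... continuing the search (or via continued fractions) ...
y = 23331: x² = 459·23331² + 1 = 249850022500, x = 499850 ✓

Verify: 499850² - 459·23331² = 249850022500 - 249850022499 = 1 ✓

x = 499850, y = 23331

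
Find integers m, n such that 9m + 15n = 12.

Step 1: Check solvability.
gcd(9, 15) = 3
Since 3 divides 12, solutions exist.

Step 2: Apply extended Euclidean algorithm to find gcd.
We find integers such that 9*x0 + 15*y0 = 3

Step 3: Scale the particular solution.
Multiply by 12/3 = 4:
m = 8, n = -4

Step 4: Verify.
9*(8) + 15*(-4) = 12 = 12 ✓

m = 8, n = -4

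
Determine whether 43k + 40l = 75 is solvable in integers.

Step 1: Compute gcd(43, 40).
gcd(43, 40) = 1

Step 2: Check divisibility.
Does 1 divide 75? 75 = 1 x 75, so yes.

By the theorem on linear Diophantine equations, 43k + 40l = 75 has integer solutions if and only if gcd(43, 40) divides 75. Since 1 | 75, solutions exist.

Yes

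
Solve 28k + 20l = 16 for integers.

Step 1: Check solvability.
gcd(28, 20) = 4
Since 4 divides 16, solutions exist.

Step 2: Apply extended Euclidean algorithm to find gcd.
We find integers such that 28*x0 + 20*y0 = 4

Step 3: Scale the particular solution.
Multiply by 16/4 = 4:
k = -8, l = 12

Step 4: Verify.
28*(-8) + 20*(12) = 16 = 16 ✓

k = -8, l = 12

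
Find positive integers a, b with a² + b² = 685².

We need a² + b² = 685² = 469225.
Trying: 667² + 156² = 444889 + 24336 = 469225 ✓

(667, 156, 685)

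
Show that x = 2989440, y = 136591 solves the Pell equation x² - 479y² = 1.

Compute x² = 2989440² = 8936751513600
Compute 479y² = 479·136591² = 479·18657101281 = 8936751513599
x² - 479y² = 8936751513600 - 8936751513599 = 1
Since this equals 1, (2989440, 136591) is a solution.

Yes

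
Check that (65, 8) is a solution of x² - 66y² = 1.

Compute x² = 65² = 4225
Compute 66y² = 66·8² = 66·64 = 4224
x² - 66y² = 4225 - 4224 = 1
Since this equals 1, (65, 8) is a solution.

Yes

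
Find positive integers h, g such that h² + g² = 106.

Search for h with 106 - h² a perfect square.
h = 5: 106 - 5² = 106 - 25 = 81 = 9² ✓
So h = 5, g = 9.

h = 5, g = 9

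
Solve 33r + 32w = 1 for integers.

Step 1: Check solvability.
gcd(33, 32) = 1
Since 1 divides 1, solutions exist.

Step 2: Apply extended Euclidean algorithm to find gcd.
We find integers such that 33*x0 + 32*y0 = 1

Step 3: Scale the particular solution.
Multiply by 1/1 = 1:
r = 1, w = -1

Step 4: Verify.
33*(1) + 32*(-1) = 1 = 1 ✓

r = 1, w = -1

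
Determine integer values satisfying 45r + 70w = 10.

Step 1: Check solvability.
gcd(45, 70) = 5
Since 5 divides 10, solutions exist.

Step 2: Apply extended Euclidean algorithm to find gcd.
We find integers such that 45*x0 + 70*y0 = 5

Step 3: Scale the particular solution.
Multiply by 10/5 = 2:
r = -6, w = 4

Step 4: Verify.
45*(-6) + 70*(4) = 10 = 10 ✓

r = -6, w = 4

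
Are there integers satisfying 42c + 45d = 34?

Step 1: Compute gcd(42, 45).
gcd(42, 45) = 3

Step 2: Check divisibility.
Does 3 divide 34? 34 = 3 x 11 + 1, so no.

By the theorem on linear Diophantine equations, 42c + 45d = 34 has integer solutions if and only if gcd(42, 45) divides 34. Since 3 does not divide 34, no solutions exist.

No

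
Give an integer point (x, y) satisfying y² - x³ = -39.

Try small integer x values and check whether x³ - 39 is a perfect square.
x = 10: x³ - 39 = 10³ - 39 = 1000 - 39 = 961
Is 961 a perfect square? 31² = 961 ✓
So (x, y) = (10, -31) is a solution.

x = 10, y = -31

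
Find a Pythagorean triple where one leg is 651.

We need the other leg and hypotenuse such that 651² + x² = c².
Take x = 260, c = 701: 651² + 260² = 423801 + 67600 = 491401 = 701² ✓
Triple: (651, 260, 701)

(651, 260, 701)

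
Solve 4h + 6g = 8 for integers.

Step 1: Check solvability.
gcd(4, 6) = 2
Since 2 divides 8, solutions exist.

Step 2: Apply extended Euclidean algorithm to find gcd.
We find integers such that 4*x0 + 6*y0 = 2

Step 3: Scale the particular solution.
Multiply by 8/2 = 4:
h = -4, g = 4

Step 4: Verify.
4*(-4) + 6*(4) = 8 = 8 ✓

h = -4, g = 4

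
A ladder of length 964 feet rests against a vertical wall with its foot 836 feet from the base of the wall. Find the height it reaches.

The ladder, wall, and ground form a right triangle with hypotenuse 964 and one leg 836.
By the Pythagorean theorem: h² = 964² - 836² = 929296 - 698896 = 230400
h = √230400 = 480 feet

480 feet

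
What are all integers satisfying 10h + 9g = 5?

Step 1: Compute gcd(10, 9) = 1.
Since 1 divides 5, solutions exist.

Step 2: Find a particular solution using extended Euclidean algorithm.
We get h₀ = 5, g₀ = -5.
Check: 10*5 + 9*-5 = 5 = 5 ✓

Step 3: Write the general solution.
h = 5 + (9/1)t = 5 + 9t
g = -5 - (10/1)t = -5 - 10t
for any integer t.

h = 5 + 9t, g = -5 - 10t for integer t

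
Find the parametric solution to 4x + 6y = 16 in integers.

Step 1: Compute gcd(4, 6) = 2.
Since 2 divides 16, solutions exist.

Step 2: Find a particular solution using extended Euclidean algorithm.
We get x₀ = -8, y₀ = 8.
Check: 4*-8 + 6*8 = 16 = 16 ✓

Step 3: Write the general solution.
x = -8 + (6/2)t = -8 + 3t
y = 8 - (4/2)t = 8 - 2t
for any integer t.

x = -8 + 3t, y = 8 - 2t for integer t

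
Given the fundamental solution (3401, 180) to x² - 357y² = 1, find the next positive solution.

Solutions to x² - Dy² = 1 are generated by powers of (x₀ + y₀√D).
The next solution satisfies x₁ + y₁√357 = (x₀ + y₀√357)², giving:
x₁ = x₀² + 357y₀² = 3401² + 357·180² = 11566801 + 11566800 = 23133601
y₁ = 2x₀y₀ = 2·3401·180 = 1224360

Verify: 23133601² - 357·1224360² = 535163495227201 - 535163495227200 = 1 ✓

x = 23133601, y = 1224360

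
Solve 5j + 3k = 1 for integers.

Step 1: Check solvability.
gcd(5, 3) = 1
Since 1 divides 1, solutions exist.

Step 2: Apply extended Euclidean algorithm to find gcd.
We find integers such that 5*x0 + 3*y0 = 1

Step 3: Scale the particular solution.
Multiply by 1/1 = 1:
j = -1, k = 2

Step 4: Verify.
5*(-1) + 3*(2) = 1 = 1 ✓

j = -1, k = 2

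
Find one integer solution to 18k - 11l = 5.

Step 1: Check solvability.
gcd(18, 11) = 1
Since 1 divides 5, solutions exist.

Step 2: Apply extended Euclidean algorithm to find gcd.
We find integers such that 18*x0 + 11*y0 = 1

Step 3: Scale the particular solution.
Multiply by 5/1 = 5:
k = -15, l = -25

Step 4: Verify.
18*(-15) - 11*(-25) = 5 = 5 ✓

k = -15, l = -25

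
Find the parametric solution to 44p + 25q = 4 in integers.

Step 1: Compute gcd(44, 25) = 1.
Since 1 divides 4, solutions exist.

Step 2: Find a particular solution using extended Euclidean algorithm.
We get p₀ = 16, q₀ = -28.
Check: 44*16 + 25*-28 = 4 = 4 ✓

Step 3: Write the general solution.
p = 16 + (25/1)t = 16 + 25t
q = -28 - (44/1)t = -28 - 44t
for any integer t.

p = 16 + 25t, q = -28 - 44t for integer t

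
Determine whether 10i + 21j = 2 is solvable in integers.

Step 1: Compute gcd(10, 21).
gcd(10, 21) = 1

Step 2: Check divisibility.
Does 1 divide 2? 2 = 1 x 2, so yes.

By the theorem on linear Diophantine equations, 10i + 21j = 2 has integer solutions if and only if gcd(10, 21) divides 2. Since 1 | 2, solutions exist.

Yes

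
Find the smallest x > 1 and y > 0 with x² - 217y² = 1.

We seek the smallest positive integers (x, y) with x² - 217y² = 1, i.e., x² = 217y² + 1.
Try successive y values:
y = 1: x² = 217·1² + 1 = 218, not a perfect square
y = 2: x² = 217·2² + 1 = 869, not a perfect square
y = 3: x² = 217·3² + 1 = 1954, not a perfect square
... continuing the search (or via continued fractions) ...
y = 260952: x² = 217·260952² + 1 = 14776820347969, x = 3844063 ✓

Verify: 3844063² - 217·260952² = 14776820347969 - 14776820347968 = 1 ✓

x = 3844063, y = 260952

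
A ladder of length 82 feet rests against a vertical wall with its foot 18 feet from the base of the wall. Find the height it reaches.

The ladder, wall, and ground form a right triangle with hypotenuse 82 and one leg 18.
By the Pythagorean theorem: h² = 82² - 18² = 6724 - 324 = 6400
h = √6400 = 80 feet

80 feet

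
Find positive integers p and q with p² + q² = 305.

We need to find integers p, q > 0 such that p² + q² = 305.
Trying p = 4: q² = 305 - 4² = 305 - 16 = 289
q = 17
Check: 4² + 17² = 16 + 289 = 305 ✓

305 = 4² + 17²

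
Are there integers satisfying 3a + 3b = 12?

Step 1: Compute gcd(3, 3).
gcd(3, 3) = 3

Step 2: Check divisibility.
Does 3 divide 12? 12 = 3 x 4, so yes.

By the theorem on linear Diophantine equations, 3a + 3b = 12 has integer solutions if and only if gcd(3, 3) divides 12. Since 3 | 12, solutions exist.

Yes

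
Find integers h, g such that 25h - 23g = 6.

Step 1: Check solvability.
gcd(25, 23) = 1
Since 1 divides 6, solutions exist.

Step 2: Apply extended Euclidean algorithm to find gcd.
We find integers such that 25*x0 + 23*y0 = 1

Step 3: Scale the particular solution.
Multiply by 6/1 = 6:
h = -66, g = -72

Step 4: Verify.
25*(-66) - 23*(-72) = 6 = 6 ✓

h = -66, g = -72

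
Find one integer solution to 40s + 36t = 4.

Step 1: Check solvability.
gcd(40, 36) = 4
Since 4 divides 4, solutions exist.

Step 2: Apply extended Euclidean algorithm to find gcd.
We find integers such that 40*x0 + 36*y0 = 4

Step 3: Scale the particular solution.
Multiply by 4/4 = 1:
s = 1, t = -1

Step 4: Verify.
40*(1) + 36*(-1) = 4 = 4 ✓

s = 1, t = -1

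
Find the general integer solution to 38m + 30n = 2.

Step 1: Compute gcd(38, 30) = 2.
Since 2 divides 2, solutions exist.

Step 2: Find a particular solution using extended Euclidean algorithm.
We get m₀ = 4, n₀ = -5.
Check: 38*4 + 30*-5 = 2 = 2 ✓

Step 3: Write the general solution.
m = 4 + (30/2)t = 4 + 15t
n = -5 - (38/2)t = -5 - 19t
for any integer t.

m = 4 + 15t, n = -5 - 19t for integer t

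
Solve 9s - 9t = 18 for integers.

Step 1: Check solvability.
gcd(9, 9) = 9
Since 9 divides 18, solutions exist.

Step 2: Apply extended Euclidean algorithm to find gcd.
We find integers such that 9*x0 + 9*y0 = 9

Step 3: Scale the particular solution.
Multiply by 18/9 = 2:
s = 0, t = -2

Step 4: Verify.
9*(0) - 9*(-2) = 18 = 18 ✓

s = 0, t = -2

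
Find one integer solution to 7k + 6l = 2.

Step 1: Check solvability.
gcd(7, 6) = 1
Since 1 divides 2, solutions exist.

Step 2: Apply extended Euclidean algorithm to find gcd.
We find integers such that 7*x0 + 6*y0 = 1

Step 3: Scale the particular solution.
Multiply by 2/1 = 2:
k = 2, l = -2

Step 4: Verify.
7*(2) + 6*(-2) = 2 = 2 ✓

k = 2, l = -2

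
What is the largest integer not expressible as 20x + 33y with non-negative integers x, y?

For two coprime denominations a and b, the Frobenius number (largest value not representable as a non-negative combination) is ab - a - b.
Here gcd(20, 33) = 1, so they are coprime.
F(20, 33) = 20·33 - 20 - 33 = 660 - 53 = 607

607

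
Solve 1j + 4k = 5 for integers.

Step 1: Check solvability.
gcd(1, 4) = 1
Since 1 divides 5, solutions exist.

Step 2: Apply extended Euclidean algorithm to find gcd.
We find integers such that 1*x0 + 4*y0 = 1

Step 3: Scale the particular solution.
Multiply by 5/1 = 5:
j = 5, k = 0

Step 4: Verify.
1*(5) + 4*(0) = 5 = 5 ✓

j = 5, k = 0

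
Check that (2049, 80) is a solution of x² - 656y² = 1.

Compute x² = 2049² = 4198401
Compute 656y² = 656·80² = 656·6400 = 4198400
x² - 656y² = 4198401 - 4198400 = 1
Since this equals 1, (2049, 80) is a solution.

Yes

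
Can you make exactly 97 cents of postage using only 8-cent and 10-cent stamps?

We need non-negative x, y with 8x + 10y = 97.
gcd(8, 10) = 2, and 2 does not divide 97.
No integer solutions exist, so certainly no non-negative ones.

No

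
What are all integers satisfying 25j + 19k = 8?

Step 1: Compute gcd(25, 19) = 1.
Since 1 divides 8, solutions exist.

Step 2: Find a particular solution using extended Euclidean algorithm.
We get j₀ = -24, k₀ = 32.
Check: 25*-24 + 19*32 = 8 = 8 ✓

Step 3: Write the general solution.
j = -24 + (19/1)t = -24 + 19t
k = 32 - (25/1)t = 32 - 25t
for any integer t.

j = -24 + 19t, k = 32 - 25t for integer t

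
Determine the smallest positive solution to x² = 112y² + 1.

We seek the smallest positive integers (x, y) with x² - 112y² = 1, i.e., x² = 112y² + 1.
Try successive y values:
y = 1: x² = 112·1² + 1 = 113, not a perfect square
y = 2: x² = 112·2² + 1 = 449, not a perfect square
y = 3: x² = 112·3² + 1 = 1009, not a perfect square
... continuing the search (or via continued fractions) ...
y = 12: x² = 112·12² + 1 = 16129, x = 127 ✓

Verify: 127² - 112·12² = 16129 - 16128 = 1 ✓

x = 127, y = 12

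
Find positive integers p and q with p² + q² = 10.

We need to find integers p, q > 0 such that p² + q² = 10.
Trying p = 1: q² = 10 - 1² = 10 - 1 = 9
q = 3
Check: 1² + 3² = 1 + 9 = 10 ✓

10 = 1² + 3²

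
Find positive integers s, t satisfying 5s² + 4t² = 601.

Try small values of s and check whether (601 - 5s²)/4 is a perfect square.
s = 9: 5·9² = 405, so 4t² = 601 - 405 = 196, giving t² = 49, t = 7.
Check: 5·9² + 4·7² = 405 + 196 = 601 ✓

s = 9, t = 7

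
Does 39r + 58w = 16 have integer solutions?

Step 1: Compute gcd(39, 58).
gcd(39, 58) = 1

Step 2: Check divisibility.
Does 1 divide 16? 16 = 1 x 16, so yes.

By the theorem on linear Diophantine equations, 39r + 58w = 16 has integer solutions if and only if gcd(39, 58) divides 16. Since 1 | 16, solutions exist.

Yes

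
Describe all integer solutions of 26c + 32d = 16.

Step 1: Compute gcd(26, 32) = 2.
Since 2 divides 16, solutions exist.

Step 2: Find a particular solution using extended Euclidean algorithm.
We get c₀ = 40, d₀ = -32.
Check: 26*40 + 32*-32 = 16 = 16 ✓

Step 3: Write the general solution.
c = 40 + (32/2)t = 40 + 16t
d = -32 - (26/2)t = -32 - 13t
for any integer t.

c = 40 + 16t, d = -32 - 13t for integer t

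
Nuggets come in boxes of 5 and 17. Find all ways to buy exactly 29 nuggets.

We need non-negative integers (x, y) with 5x + 17y = 29.
For each x in 0..5, check if 29 - 5x is a non-negative multiple of 17.
No x yields an integer y ≥ 0.

No solution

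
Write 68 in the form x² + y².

We need to find integers x, y > 0 such that x² + y² = 68.
Trying x = 2: y² = 68 - 2² = 68 - 4 = 64
y = 8
Check: 2² + 8² = 4 + 64 = 68 ✓

68 = 2² + 8²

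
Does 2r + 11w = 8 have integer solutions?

Step 1: Compute gcd(2, 11).
gcd(2, 11) = 1

Step 2: Check divisibility.
Does 1 divide 8? 8 = 1 x 8, so yes.

By the theorem on linear Diophantine equations, 2r + 11w = 8 has integer solutions if and only if gcd(2, 11) divides 8. Since 1 | 8, solutions exist.

Yes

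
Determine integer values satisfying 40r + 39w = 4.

Step 1: Check solvability.
gcd(40, 39) = 1
Since 1 divides 4, solutions exist.

Step 2: Apply extended Euclidean algorithm to find gcd.
We find integers such that 40*x0 + 39*y0 = 1

Step 3: Scale the particular solution.
Multiply by 4/1 = 4:
r = 4, w = -4

Step 4: Verify.
40*(4) + 39*(-4) = 4 = 4 ✓

r = 4, w = -4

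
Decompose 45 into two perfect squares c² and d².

We need to find integers c, d > 0 such that c² + d² = 45.
Trying c = 3: d² = 45 - 3² = 45 - 9 = 36
d = 6
Check: 3² + 6² = 9 + 36 = 45 ✓

45 = 3² + 6²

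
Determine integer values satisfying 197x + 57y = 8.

Step 1: Check solvability.
gcd(197, 57) = 1
Since 1 divides 8, solutions exist.

Step 2: Apply extended Euclidean algorithm to find gcd.
We find integers such that 197*x0 + 57*y0 = 1

Step 3: Scale the particular solution.
Multiply by 8/1 = 8:
x = 88, y = -304

Step 4: Verify.
197*(88) + 57*(-304) = 8 = 8 ✓

x = 88, y = -304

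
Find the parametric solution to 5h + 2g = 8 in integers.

Step 1: Compute gcd(5, 2) = 1.
Since 1 divides 8, solutions exist.

Step 2: Find a particular solution using extended Euclidean algorithm.
We get h₀ = 8, g₀ = -16.
Check: 5*8 + 2*-16 = 8 = 8 ✓

Step 3: Write the general solution.
h = 8 + (2/1)t = 8 + 2t
g = -16 - (5/1)t = -16 - 5t
for any integer t.

h = 8 + 2t, g = -16 - 5t for integer t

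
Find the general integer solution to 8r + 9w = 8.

Step 1: Compute gcd(8, 9) = 1.
Since 1 divides 8, solutions exist.

Step 2: Find a particular solution using extended Euclidean algorithm.
We get r₀ = -8, w₀ = 8.
Check: 8*-8 + 9*8 = 8 = 8 ✓

Step 3: Write the general solution.
r = -8 + (9/1)t = -8 + 9t
w = 8 - (8/1)t = 8 - 8t
for any integer t.

r = -8 + 9t, w = 8 - 8t for integer t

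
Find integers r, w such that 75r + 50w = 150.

Step 1: Check solvability.
gcd(75, 50) = 25
Since 25 divides 150, solutions exist.

Step 2: Apply extended Euclidean algorithm to find gcd.
We find integers such that 75*x0 + 50*y0 = 25

Step 3: Scale the particular solution.
Multiply by 150/25 = 6:
r = 6, w = -6

Step 4: Verify.
75*(6) + 50*(-6) = 150 = 150 ✓

r = 6, w = -6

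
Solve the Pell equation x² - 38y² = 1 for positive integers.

We seek the smallest positive integers (x, y) with x² - 38y² = 1, i.e., x² = 38y² + 1.
Try successive y values:
y = 1: x² = 38·1² + 1 = 39, not a perfect square
y = 2: x² = 38·2² + 1 = 153, not a perfect square
y = 3: x² = 38·3² + 1 = 343, not a perfect square
... continuing the search (or via continued fractions) ...
y = 6: x² = 38·6² + 1 = 1369, x = 37 ✓

Verify: 37² - 38·6² = 1369 - 1368 = 1 ✓

x = 37, y = 6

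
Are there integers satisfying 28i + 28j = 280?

Step 1: Compute gcd(28, 28).
gcd(28, 28) = 28

Step 2: Check divisibility.
Does 28 divide 280? 280 = 28 x 10, so yes.

By the theorem on linear Diophantine equations, 28i + 28j = 280 has integer solutions if and only if gcd(28, 28) divides 280. Since 28 | 280, solutions exist.

Yes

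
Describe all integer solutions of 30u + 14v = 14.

Step 1: Compute gcd(30, 14) = 2.
Since 2 divides 14, solutions exist.

Step 2: Find a particular solution using extended Euclidean algorithm.
We get u₀ = 7, v₀ = -14.
Check: 30*7 + 14*-14 = 14 = 14 ✓

Step 3: Write the general solution.
u = 7 + (14/2)t = 7 + 7t
v = -14 - (30/2)t = -14 - 15t
for any integer t.

u = 7 + 7t, v = -14 - 15t for integer t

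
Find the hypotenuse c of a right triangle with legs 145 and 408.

c² = a² + b² = 145² + 408² = 21025 + 166464 = 187489
c = sqrt(187489) = 433

433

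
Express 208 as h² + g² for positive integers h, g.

We need to find integers h, g > 0 such that h² + g² = 208.
Trying h = 8: g² = 208 - 8² = 208 - 64 = 144
g = 12
Check: 8² + 12² = 64 + 144 = 208 ✓

208 = 8² + 12²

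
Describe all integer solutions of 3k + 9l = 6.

Step 1: Compute gcd(3, 9) = 3.
Since 3 divides 6, solutions exist.

Step 2: Find a particular solution using extended Euclidean algorithm.
We get k₀ = 2, l₀ = 0.
Check: 3*2 + 9*0 = 6 = 6 ✓

Step 3: Write the general solution.
k = 2 + (9/3)t = 2 + 3t
l = 0 - (3/3)t = 0 - 1t
for any integer t.

k = 2 + 3t, l = 0 - 1t for integer t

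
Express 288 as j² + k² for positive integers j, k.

We need to find integers j, k > 0 such that j² + k² = 288.
Trying j = 12: k² = 288 - 12² = 288 - 144 = 144
k = 12
Check: 12² + 12² = 144 + 144 = 288 ✓

288 = 12² + 12²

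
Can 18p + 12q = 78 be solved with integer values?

Step 1: Compute gcd(18, 12).
gcd(18, 12) = 6

Step 2: Check divisibility.
Does 6 divide 78? 78 = 6 x 13, so yes.

By the theorem on linear Diophantine equations, 18p + 12q = 78 has integer solutions if and only if gcd(18, 12) divides 78. Since 6 | 78, solutions exist.

Yes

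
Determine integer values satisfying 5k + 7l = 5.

Step 1: Check solvability.
gcd(5, 7) = 1
Since 1 divides 5, solutions exist.

Step 2: Apply extended Euclidean algorithm to find gcd.
We find integers such that 5*x0 + 7*y0 = 1

Step 3: Scale the particular solution.
Multiply by 5/1 = 5:
k = 15, l = -10

Step 4: Verify.
5*(15) + 7*(-10) = 5 = 5 ✓

k = 15, l = -10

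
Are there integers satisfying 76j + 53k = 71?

Step 1: Compute gcd(76, 53).
gcd(76, 53) = 1

Step 2: Check divisibility.
Does 1 divide 71? 71 = 1 x 71, so yes.

By the theorem on linear Diophantine equations, 76j + 53k = 71 has integer solutions if and only if gcd(76, 53) divides 71. Since 1 | 71, solutions exist.

Yes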